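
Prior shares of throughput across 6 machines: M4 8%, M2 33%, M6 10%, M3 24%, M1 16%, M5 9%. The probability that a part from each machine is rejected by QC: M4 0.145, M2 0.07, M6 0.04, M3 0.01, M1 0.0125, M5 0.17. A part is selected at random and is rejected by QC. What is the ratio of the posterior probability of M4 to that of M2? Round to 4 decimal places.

Prior × likelihood for each hypothesis:
  M4: 0.08 × 0.145 = 0.0116
  M2: 0.33 × 0.07 = 0.0231
  M6: 0.1 × 0.04 = 0.004
  M3: 0.24 × 0.01 = 0.0024
  M1: 0.16 × 0.0125 = 0.002
  M5: 0.09 × 0.17 = 0.0153
Total = 0.0584.
The ratio is 0.0116 / 0.0231 (the normalizer cancels) = 0.5022.

0.5022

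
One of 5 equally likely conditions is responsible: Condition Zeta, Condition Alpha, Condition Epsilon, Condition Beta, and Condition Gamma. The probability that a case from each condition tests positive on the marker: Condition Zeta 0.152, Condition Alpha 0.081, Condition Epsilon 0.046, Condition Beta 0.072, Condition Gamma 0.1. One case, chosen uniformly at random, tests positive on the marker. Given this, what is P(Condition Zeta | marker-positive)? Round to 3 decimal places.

With a uniform prior (1/5 each), posterior ∝ likelihood:
  Condition Zeta: 0.152
  Condition Alpha: 0.081
  Condition Epsilon: 0.046
  Condition Beta: 0.072
  Condition Gamma: 0.1
Sum = 0.451.
P(Condition Zeta | evidence) = 0.152 / 0.451 ≈ 0.337.

0.337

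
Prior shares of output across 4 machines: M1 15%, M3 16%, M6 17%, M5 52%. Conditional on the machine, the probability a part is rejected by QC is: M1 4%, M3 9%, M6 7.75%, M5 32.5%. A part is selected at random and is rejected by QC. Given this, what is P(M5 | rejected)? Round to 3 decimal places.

Unnormalized posteriors (prior × likelihood):
  M1: 0.15 × 0.04 = 0.006
  M3: 0.16 × 0.09 = 0.0144
  M6: 0.17 × 0.0775 = 0.013175
  M5: 0.52 × 0.325 = 0.169
Total = 0.202575.
P(M5 | evidence) = 0.169 / 0.202575 ≈ 0.834.

0.834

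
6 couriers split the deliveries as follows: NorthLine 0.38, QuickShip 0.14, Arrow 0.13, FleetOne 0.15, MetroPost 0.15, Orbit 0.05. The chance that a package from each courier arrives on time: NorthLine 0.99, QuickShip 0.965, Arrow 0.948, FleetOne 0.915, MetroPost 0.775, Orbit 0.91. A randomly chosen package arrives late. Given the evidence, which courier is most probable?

MetroPost

Taking complements, P(late | each) = NorthLine 0.01, QuickShip 0.035, Arrow 0.052, FleetOne 0.085, MetroPost 0.225, Orbit 0.09.
Unnormalized posteriors (prior × likelihood):
  NorthLine: 0.38 × 0.01 = 0.0038
  QuickShip: 0.14 × 0.035 = 0.0049
  Arrow: 0.13 × 0.052 = 0.00676
  FleetOne: 0.15 × 0.085 = 0.01275
  MetroPost: 0.15 × 0.225 = 0.03375
  Orbit: 0.05 × 0.09 = 0.0045
Total = 0.06646.
Largest term belongs to MetroPost, so MetroPost is most probable.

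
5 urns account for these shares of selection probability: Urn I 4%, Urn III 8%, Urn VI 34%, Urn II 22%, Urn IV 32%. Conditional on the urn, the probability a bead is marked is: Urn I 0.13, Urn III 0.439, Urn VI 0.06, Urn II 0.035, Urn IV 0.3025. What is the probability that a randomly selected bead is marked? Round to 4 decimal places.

0.1652

Unnormalized posteriors (prior × likelihood):
  Urn I: 0.04 × 0.13 = 0.0052
  Urn III: 0.08 × 0.439 = 0.03512
  Urn VI: 0.34 × 0.06 = 0.0204
  Urn II: 0.22 × 0.035 = 0.0077
  Urn IV: 0.32 × 0.3025 = 0.0968
P(marked) = 0.0052 + 0.03512 + 0.0204 + 0.0077 + 0.0968 = 0.16522 → 0.1652.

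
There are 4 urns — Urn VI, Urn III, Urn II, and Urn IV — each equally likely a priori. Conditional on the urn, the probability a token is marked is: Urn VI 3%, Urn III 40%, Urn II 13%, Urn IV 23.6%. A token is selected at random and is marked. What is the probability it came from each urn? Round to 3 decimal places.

Urn VI 0.038, Urn III 0.503, Urn II 0.163, Urn IV 0.296

With a uniform prior (1/4 each), posterior ∝ likelihood:
  Urn VI: 0.03
  Urn III: 0.4
  Urn II: 0.13
  Urn IV: 0.236
Sum = 0.796.
P(Urn VI | marked) = 0.03/0.796 ≈ 0.038
P(Urn III | marked) = 0.4/0.796 ≈ 0.503
P(Urn II | marked) = 0.13/0.796 ≈ 0.163
P(Urn IV | marked) = 0.236/0.796 ≈ 0.296
(Check: 0.038+0.503+0.163+0.296 = 1.000.)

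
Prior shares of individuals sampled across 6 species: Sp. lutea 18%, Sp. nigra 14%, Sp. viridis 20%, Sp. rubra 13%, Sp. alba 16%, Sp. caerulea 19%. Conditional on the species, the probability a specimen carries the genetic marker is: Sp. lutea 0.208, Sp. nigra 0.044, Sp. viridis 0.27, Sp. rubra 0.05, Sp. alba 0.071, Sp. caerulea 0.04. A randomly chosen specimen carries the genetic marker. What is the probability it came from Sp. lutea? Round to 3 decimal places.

Unnormalized posteriors (prior × likelihood):
  Sp. lutea: 0.18 × 0.208 = 0.03744
  Sp. nigra: 0.14 × 0.044 = 0.00616
  Sp. viridis: 0.2 × 0.27 = 0.054
  Sp. rubra: 0.13 × 0.05 = 0.0065
  Sp. alba: 0.16 × 0.071 = 0.01136
  Sp. caerulea: 0.19 × 0.04 = 0.0076
Total = 0.12306.
P(Sp. lutea | evidence) = 0.03744 / 0.12306 ≈ 0.304.

0.304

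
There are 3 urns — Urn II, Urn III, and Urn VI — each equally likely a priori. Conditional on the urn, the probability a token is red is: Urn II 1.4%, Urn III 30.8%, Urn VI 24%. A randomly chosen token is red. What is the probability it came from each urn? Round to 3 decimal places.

Since the prior is uniform, the posterior is proportional to the likelihood:
  Urn II: 0.014
  Urn III: 0.308
  Urn VI: 0.24
Normalizing constant = 0.562.
P(Urn II | red) = 0.014/0.562 ≈ 0.025
P(Urn III | red) = 0.308/0.562 ≈ 0.548
P(Urn VI | red) = 0.24/0.562 ≈ 0.427
(Check: 0.025+0.548+0.427 = 1.000.)

Urn II 0.025, Urn III 0.548, Urn VI 0.427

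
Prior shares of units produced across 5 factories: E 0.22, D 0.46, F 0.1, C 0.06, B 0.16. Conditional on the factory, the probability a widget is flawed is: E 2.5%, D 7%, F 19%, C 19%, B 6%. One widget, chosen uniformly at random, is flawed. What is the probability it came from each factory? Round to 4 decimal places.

Prior × likelihood for each hypothesis:
  E: 0.22 × 0.025 = 0.0055
  D: 0.46 × 0.07 = 0.0322
  F: 0.1 × 0.19 = 0.019
  C: 0.06 × 0.19 = 0.0114
  B: 0.16 × 0.06 = 0.0096
Sum = 0.0777.
P(E | flawed) = 0.0055/0.0777 ≈ 0.0708
P(D | flawed) = 0.0322/0.0777 ≈ 0.4144
P(F | flawed) = 0.019/0.0777 ≈ 0.2445
P(C | flawed) = 0.0114/0.0777 ≈ 0.1467
P(B | flawed) = 0.0096/0.0777 ≈ 0.1236

E 0.0708, D 0.4144, F 0.2445, C 0.1467, B 0.1236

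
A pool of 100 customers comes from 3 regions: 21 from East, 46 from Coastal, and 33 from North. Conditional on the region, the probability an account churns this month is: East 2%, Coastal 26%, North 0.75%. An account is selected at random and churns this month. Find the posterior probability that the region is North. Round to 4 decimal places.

Prior × likelihood for each hypothesis:
  East: 0.21 × 0.02 = 0.0042
  Coastal: 0.46 × 0.26 = 0.1196
  North: 0.33 × 0.0075 = 0.002475
Sum = 0.126275.
P(North | evidence) = 0.002475 / 0.126275 ≈ 0.0196.

0.0196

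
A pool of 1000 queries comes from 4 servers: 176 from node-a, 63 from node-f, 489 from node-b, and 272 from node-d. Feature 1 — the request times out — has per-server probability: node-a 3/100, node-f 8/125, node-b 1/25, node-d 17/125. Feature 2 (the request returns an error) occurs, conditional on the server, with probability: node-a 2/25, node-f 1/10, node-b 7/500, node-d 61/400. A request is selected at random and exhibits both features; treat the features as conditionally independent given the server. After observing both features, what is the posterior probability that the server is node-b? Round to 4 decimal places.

0.0406

Compute prior × likelihood for every hypothesis:
  node-a: 0.176 × 0.03 × 0.08 = 0.0004224
  node-f: 0.063 × 0.064 × 0.1 = 0.0004032
  node-b: 0.489 × 0.04 × 0.014 = 0.00027384
  node-d: 0.272 × 0.136 × 0.1525 = 0.00564128
Total = 0.00674072.
P(node-b | evidence) = 0.00027384 / 0.00674072 ≈ 0.0406.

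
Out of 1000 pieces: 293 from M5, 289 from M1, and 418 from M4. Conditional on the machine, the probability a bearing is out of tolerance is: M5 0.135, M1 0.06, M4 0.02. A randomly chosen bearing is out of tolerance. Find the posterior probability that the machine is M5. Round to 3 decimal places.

Unnormalized posteriors (prior × likelihood):
  M5: 0.293 × 0.135 = 0.039555
  M1: 0.289 × 0.06 = 0.01734
  M4: 0.418 × 0.02 = 0.00836
Total = 0.065255.
P(M5 | evidence) = 0.039555 / 0.065255 ≈ 0.606.

0.606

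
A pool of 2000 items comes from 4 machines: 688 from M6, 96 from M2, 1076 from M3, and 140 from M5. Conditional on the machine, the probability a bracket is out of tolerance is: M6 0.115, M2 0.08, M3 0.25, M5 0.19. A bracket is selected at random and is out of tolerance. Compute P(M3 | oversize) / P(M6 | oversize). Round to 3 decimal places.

By Bayes' rule, posterior ∝ prior × likelihood:
  M6: 0.344 × 0.115 = 0.03956
  M2: 0.048 × 0.08 = 0.00384
  M3: 0.538 × 0.25 = 0.1345
  M5: 0.07 × 0.19 = 0.0133
Normalizing constant = 0.1912.
The ratio is 0.1345 / 0.03956 (the normalizer cancels) = 3.400.

3.400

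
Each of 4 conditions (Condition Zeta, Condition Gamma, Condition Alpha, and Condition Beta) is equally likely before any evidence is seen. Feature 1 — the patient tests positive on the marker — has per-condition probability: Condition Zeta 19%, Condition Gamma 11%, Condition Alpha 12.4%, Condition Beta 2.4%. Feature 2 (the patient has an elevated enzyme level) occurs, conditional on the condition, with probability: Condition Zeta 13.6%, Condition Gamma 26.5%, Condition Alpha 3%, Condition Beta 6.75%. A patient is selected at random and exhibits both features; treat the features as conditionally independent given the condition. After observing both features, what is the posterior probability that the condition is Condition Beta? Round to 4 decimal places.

0.0269

Since the prior is uniform, the posterior is proportional to the likelihood:
  Condition Zeta: 0.19 × 0.136 = 0.02584
  Condition Gamma: 0.11 × 0.265 = 0.02915
  Condition Alpha: 0.124 × 0.03 = 0.00372
  Condition Beta: 0.024 × 0.0675 = 0.00162
Total = 0.06033.
P(Condition Beta | evidence) = 0.00162 / 0.06033 ≈ 0.0269.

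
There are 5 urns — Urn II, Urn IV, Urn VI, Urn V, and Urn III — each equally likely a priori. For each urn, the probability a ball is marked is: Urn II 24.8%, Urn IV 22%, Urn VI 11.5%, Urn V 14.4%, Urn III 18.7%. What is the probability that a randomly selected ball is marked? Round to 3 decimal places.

0.183

With a uniform prior (1/5 each), posterior ∝ likelihood:
  Urn II: 0.248
  Urn IV: 0.22
  Urn VI: 0.115
  Urn V: 0.144
  Urn III: 0.187
P(marked) = (1/5) × (0.248 + 0.22 + 0.115 + 0.144 + 0.187) = 0.914/5 ≈ 0.183.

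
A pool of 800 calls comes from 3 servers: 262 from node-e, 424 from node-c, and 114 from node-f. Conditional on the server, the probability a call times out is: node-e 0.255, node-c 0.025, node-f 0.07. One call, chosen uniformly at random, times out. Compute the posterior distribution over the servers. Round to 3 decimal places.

node-e 0.782, node-c 0.124, node-f 0.093

Compute prior × likelihood for every hypothesis:
  node-e: 0.3275 × 0.255 = 0.0835125
  node-c: 0.53 × 0.025 = 0.01325
  node-f: 0.1425 × 0.07 = 0.009975
Total = 0.1067375.
P(node-e | timeout) = 0.0835125/0.1067375 ≈ 0.782
P(node-c | timeout) = 0.01325/0.1067375 ≈ 0.124
P(node-f | timeout) = 0.009975/0.1067375 ≈ 0.093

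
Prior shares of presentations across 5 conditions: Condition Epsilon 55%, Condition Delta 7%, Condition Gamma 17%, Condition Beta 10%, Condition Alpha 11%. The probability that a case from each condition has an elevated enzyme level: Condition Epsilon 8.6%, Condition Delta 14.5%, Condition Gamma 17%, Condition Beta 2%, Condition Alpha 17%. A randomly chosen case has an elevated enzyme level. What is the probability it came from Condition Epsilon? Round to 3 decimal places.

0.442

By Bayes' rule, posterior ∝ prior × likelihood:
  Condition Epsilon: 0.55 × 0.086 = 0.0473
  Condition Delta: 0.07 × 0.145 = 0.01015
  Condition Gamma: 0.17 × 0.17 = 0.0289
  Condition Beta: 0.1 × 0.02 = 0.002
  Condition Alpha: 0.11 × 0.17 = 0.0187
Normalizing constant = 0.10705.
P(Condition Epsilon | evidence) = 0.0473 / 0.10705 ≈ 0.442.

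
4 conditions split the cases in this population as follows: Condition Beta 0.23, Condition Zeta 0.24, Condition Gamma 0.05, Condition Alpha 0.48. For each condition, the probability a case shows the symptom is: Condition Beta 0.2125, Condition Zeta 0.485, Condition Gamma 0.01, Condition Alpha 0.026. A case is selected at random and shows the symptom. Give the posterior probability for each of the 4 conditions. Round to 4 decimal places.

Condition Beta 0.2742, Condition Zeta 0.6530, Condition Gamma 0.0028, Condition Alpha 0.0700

Prior × likelihood for each hypothesis:
  Condition Beta: 0.23 × 0.2125 = 0.048875
  Condition Zeta: 0.24 × 0.485 = 0.1164
  Condition Gamma: 0.05 × 0.01 = 0.0005
  Condition Alpha: 0.48 × 0.026 = 0.01248
Normalizing constant = 0.178255.
P(Condition Beta | symptomatic) = 0.048875/0.178255 ≈ 0.2742
P(Condition Zeta | symptomatic) = 0.1164/0.178255 ≈ 0.6530
P(Condition Gamma | symptomatic) = 0.0005/0.178255 ≈ 0.0028
P(Condition Alpha | symptomatic) = 0.01248/0.178255 ≈ 0.0700
(Check: 0.2742+0.6530+0.0028+0.0700 = 1.0000.)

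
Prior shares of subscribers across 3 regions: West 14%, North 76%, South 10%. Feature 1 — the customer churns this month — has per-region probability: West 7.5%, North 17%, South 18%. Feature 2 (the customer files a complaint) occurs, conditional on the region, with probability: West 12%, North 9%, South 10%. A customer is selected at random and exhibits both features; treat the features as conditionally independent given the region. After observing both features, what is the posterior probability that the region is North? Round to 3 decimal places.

Compute prior × likelihood for every hypothesis:
  West: 0.14 × 0.075 × 0.12 = 0.00126
  North: 0.76 × 0.17 × 0.09 = 0.011628
  South: 0.1 × 0.18 × 0.1 = 0.0018
Normalizing constant = 0.014688.
P(North | evidence) = 0.011628 / 0.014688 ≈ 0.792.

0.792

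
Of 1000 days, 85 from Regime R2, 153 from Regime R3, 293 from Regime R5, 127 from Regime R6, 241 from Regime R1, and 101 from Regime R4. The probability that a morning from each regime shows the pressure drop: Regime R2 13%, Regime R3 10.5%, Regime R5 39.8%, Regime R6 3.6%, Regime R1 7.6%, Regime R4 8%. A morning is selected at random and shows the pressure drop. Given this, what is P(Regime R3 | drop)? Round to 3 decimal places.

Prior × likelihood for each hypothesis:
  Regime R2: 0.085 × 0.13 = 0.01105
  Regime R3: 0.153 × 0.105 = 0.016065
  Regime R5: 0.293 × 0.398 = 0.116614
  Regime R6: 0.127 × 0.036 = 0.004572
  Regime R1: 0.241 × 0.076 = 0.018316
  Regime R4: 0.101 × 0.08 = 0.00808
Total = 0.174697.
P(Regime R3 | evidence) = 0.016065 / 0.174697 ≈ 0.092.

0.092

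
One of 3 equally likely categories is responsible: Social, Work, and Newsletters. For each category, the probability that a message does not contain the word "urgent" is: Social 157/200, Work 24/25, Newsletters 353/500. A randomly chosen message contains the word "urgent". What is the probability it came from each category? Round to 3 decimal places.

Social 0.392, Work 0.073, Newsletters 0.536

Taking complements, P(urgent-flag | each) = Social 0.215, Work 0.04, Newsletters 0.294.
Since the prior is uniform, the posterior is proportional to the likelihood:
  Social: 0.215
  Work: 0.04
  Newsletters: 0.294
Total = 0.549.
P(Social | urgent-flag) = 0.215/0.549 ≈ 0.392
P(Work | urgent-flag) = 0.04/0.549 ≈ 0.073
P(Newsletters | urgent-flag) = 0.294/0.549 ≈ 0.536
(Check: 0.392+0.073+0.536 = 1.001.)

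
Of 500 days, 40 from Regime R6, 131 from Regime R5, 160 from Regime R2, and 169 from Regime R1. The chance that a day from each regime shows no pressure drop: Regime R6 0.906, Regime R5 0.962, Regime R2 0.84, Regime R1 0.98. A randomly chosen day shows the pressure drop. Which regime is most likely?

Taking complements, P(drop | each) = Regime R6 0.094, Regime R5 0.038, Regime R2 0.16, Regime R1 0.02.
Prior × likelihood for each hypothesis:
  Regime R6: 0.08 × 0.094 = 0.00752
  Regime R5: 0.262 × 0.038 = 0.009956
  Regime R2: 0.32 × 0.16 = 0.0512
  Regime R1: 0.338 × 0.02 = 0.00676
Normalizing constant = 0.075436.
Largest term belongs to Regime R2, so Regime R2 is most probable.

Regime R2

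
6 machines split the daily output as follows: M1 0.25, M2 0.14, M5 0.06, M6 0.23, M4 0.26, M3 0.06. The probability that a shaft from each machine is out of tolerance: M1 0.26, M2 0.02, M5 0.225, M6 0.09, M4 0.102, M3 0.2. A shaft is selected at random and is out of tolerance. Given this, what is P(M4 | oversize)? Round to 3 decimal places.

Prior × likelihood for each hypothesis:
  M1: 0.25 × 0.26 = 0.065
  M2: 0.14 × 0.02 = 0.0028
  M5: 0.06 × 0.225 = 0.0135
  M6: 0.23 × 0.09 = 0.0207
  M4: 0.26 × 0.102 = 0.02652
  M3: 0.06 × 0.2 = 0.012
Total = 0.14052.
P(M4 | evidence) = 0.02652 / 0.14052 ≈ 0.189.

0.189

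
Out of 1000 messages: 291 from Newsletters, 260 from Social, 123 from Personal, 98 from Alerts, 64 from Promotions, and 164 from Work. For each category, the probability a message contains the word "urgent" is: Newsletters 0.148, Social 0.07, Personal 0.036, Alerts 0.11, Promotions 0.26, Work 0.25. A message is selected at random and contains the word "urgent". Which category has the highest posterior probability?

Newsletters

Compute prior × likelihood for every hypothesis:
  Newsletters: 0.291 × 0.148 = 0.043068
  Social: 0.26 × 0.07 = 0.0182
  Personal: 0.123 × 0.036 = 0.004428
  Alerts: 0.098 × 0.11 = 0.01078
  Promotions: 0.064 × 0.26 = 0.01664
  Work: 0.164 × 0.25 = 0.041
Normalizing constant = 0.134116.
Largest term belongs to Newsletters, so Newsletters is most probable.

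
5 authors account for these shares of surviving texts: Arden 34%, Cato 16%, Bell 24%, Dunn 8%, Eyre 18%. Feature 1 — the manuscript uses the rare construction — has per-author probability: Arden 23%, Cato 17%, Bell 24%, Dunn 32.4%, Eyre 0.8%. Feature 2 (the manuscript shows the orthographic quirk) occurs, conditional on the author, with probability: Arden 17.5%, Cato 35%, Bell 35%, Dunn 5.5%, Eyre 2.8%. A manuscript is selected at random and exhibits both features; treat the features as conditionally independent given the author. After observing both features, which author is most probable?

Bell

Unnormalized posteriors (prior × likelihood):
  Arden: 0.34 × 0.23 × 0.175 = 0.013685
  Cato: 0.16 × 0.17 × 0.35 = 0.00952
  Bell: 0.24 × 0.24 × 0.35 = 0.02016
  Dunn: 0.08 × 0.324 × 0.055 = 0.0014256
  Eyre: 0.18 × 0.008 × 0.028 = 0.00004032
Sum = 0.04483092.
Largest term belongs to Bell, so Bell is most probable.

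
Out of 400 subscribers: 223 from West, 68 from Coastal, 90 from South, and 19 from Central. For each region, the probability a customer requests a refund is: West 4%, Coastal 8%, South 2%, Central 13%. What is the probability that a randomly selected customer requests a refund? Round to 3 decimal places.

Prior × likelihood for each hypothesis:
  West: 0.5575 × 0.04 = 0.0223
  Coastal: 0.17 × 0.08 = 0.0136
  South: 0.225 × 0.02 = 0.0045
  Central: 0.0475 × 0.13 = 0.006175
P(refund) = 0.0223 + 0.0136 + 0.0045 + 0.006175 = 0.046575 → 0.047.

0.047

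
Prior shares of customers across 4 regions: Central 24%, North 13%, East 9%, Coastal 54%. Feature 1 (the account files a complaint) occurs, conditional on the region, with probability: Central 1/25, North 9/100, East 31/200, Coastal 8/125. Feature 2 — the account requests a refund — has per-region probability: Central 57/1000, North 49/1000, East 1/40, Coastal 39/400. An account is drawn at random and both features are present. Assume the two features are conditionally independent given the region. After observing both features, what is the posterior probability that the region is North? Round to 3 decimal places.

0.118

Unnormalized posteriors (prior × likelihood):
  Central: 0.24 × 0.04 × 0.057 = 0.0005472
  North: 0.13 × 0.09 × 0.049 = 0.0005733
  East: 0.09 × 0.155 × 0.025 = 0.00034875
  Coastal: 0.54 × 0.064 × 0.0975 = 0.0033696
Total = 0.00483885.
P(North | evidence) = 0.0005733 / 0.00483885 ≈ 0.118.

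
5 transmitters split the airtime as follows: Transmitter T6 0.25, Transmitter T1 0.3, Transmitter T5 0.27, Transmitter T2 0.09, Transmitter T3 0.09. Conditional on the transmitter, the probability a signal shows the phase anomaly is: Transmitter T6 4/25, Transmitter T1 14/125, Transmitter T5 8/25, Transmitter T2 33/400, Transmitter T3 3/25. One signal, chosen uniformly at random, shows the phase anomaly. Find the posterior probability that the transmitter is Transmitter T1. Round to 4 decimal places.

0.1885

Compute prior × likelihood for every hypothesis:
  Transmitter T6: 0.25 × 0.16 = 0.04
  Transmitter T1: 0.3 × 0.112 = 0.0336
  Transmitter T5: 0.27 × 0.32 = 0.0864
  Transmitter T2: 0.09 × 0.0825 = 0.007425
  Transmitter T3: 0.09 × 0.12 = 0.0108
Sum = 0.178225.
P(Transmitter T1 | evidence) = 0.0336 / 0.178225 ≈ 0.1885.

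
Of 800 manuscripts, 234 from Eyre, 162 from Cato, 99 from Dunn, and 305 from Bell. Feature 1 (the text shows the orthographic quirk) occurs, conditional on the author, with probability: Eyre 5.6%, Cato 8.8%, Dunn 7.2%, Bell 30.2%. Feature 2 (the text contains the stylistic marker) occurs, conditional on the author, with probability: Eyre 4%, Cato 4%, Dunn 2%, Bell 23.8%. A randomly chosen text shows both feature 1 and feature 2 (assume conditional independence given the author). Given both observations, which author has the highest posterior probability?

Bell

Unnormalized posteriors (prior × likelihood):
  Eyre: 0.2925 × 0.056 × 0.04 = 0.0006552
  Cato: 0.2025 × 0.088 × 0.04 = 0.0007128
  Dunn: 0.12375 × 0.072 × 0.02 = 0.0001782
  Bell: 0.38125 × 0.302 × 0.238 = 0.027402725
Total = 0.028948925.
Largest term belongs to Bell, so Bell is most probable.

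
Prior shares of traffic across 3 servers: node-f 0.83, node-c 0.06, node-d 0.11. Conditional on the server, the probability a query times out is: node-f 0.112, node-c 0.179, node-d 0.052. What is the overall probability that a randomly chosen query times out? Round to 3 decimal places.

Prior × likelihood for each hypothesis:
  node-f: 0.83 × 0.112 = 0.09296
  node-c: 0.06 × 0.179 = 0.01074
  node-d: 0.11 × 0.052 = 0.00572
P(timeout) = 0.09296 + 0.01074 + 0.00572 = 0.10942 → 0.109.

0.109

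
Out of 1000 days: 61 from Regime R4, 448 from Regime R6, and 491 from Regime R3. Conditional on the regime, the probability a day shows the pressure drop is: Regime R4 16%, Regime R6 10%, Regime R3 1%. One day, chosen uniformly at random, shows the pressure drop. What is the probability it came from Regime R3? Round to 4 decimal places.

0.0826

By Bayes' rule, posterior ∝ prior × likelihood:
  Regime R4: 0.061 × 0.16 = 0.00976
  Regime R6: 0.448 × 0.1 = 0.0448
  Regime R3: 0.491 × 0.01 = 0.00491
Normalizing constant = 0.05947.
P(Regime R3 | evidence) = 0.00491 / 0.05947 ≈ 0.0826.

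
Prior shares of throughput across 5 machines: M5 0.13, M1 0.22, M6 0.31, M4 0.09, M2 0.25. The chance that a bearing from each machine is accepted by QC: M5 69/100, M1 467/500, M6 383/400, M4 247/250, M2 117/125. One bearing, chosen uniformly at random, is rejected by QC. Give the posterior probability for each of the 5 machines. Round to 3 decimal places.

M5 0.474, M1 0.171, M6 0.155, M4 0.013, M2 0.188

Taking complements, P(rejected | each) = M5 0.31, M1 0.066, M6 0.0425, M4 0.012, M2 0.064.
By Bayes' rule, posterior ∝ prior × likelihood:
  M5: 0.13 × 0.31 = 0.0403
  M1: 0.22 × 0.066 = 0.01452
  M6: 0.31 × 0.0425 = 0.013175
  M4: 0.09 × 0.012 = 0.00108
  M2: 0.25 × 0.064 = 0.016
Total = 0.085075.
P(M5 | rejected) = 0.0403/0.085075 ≈ 0.474
P(M1 | rejected) = 0.01452/0.085075 ≈ 0.171
P(M6 | rejected) = 0.013175/0.085075 ≈ 0.155
P(M4 | rejected) = 0.00108/0.085075 ≈ 0.013
P(M2 | rejected) = 0.016/0.085075 ≈ 0.188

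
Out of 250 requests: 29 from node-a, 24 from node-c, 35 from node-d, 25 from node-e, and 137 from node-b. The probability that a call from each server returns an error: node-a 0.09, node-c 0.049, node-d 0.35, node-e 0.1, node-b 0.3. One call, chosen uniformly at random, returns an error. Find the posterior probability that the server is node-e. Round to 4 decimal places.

0.0419

Prior × likelihood for each hypothesis:
  node-a: 0.116 × 0.09 = 0.01044
  node-c: 0.096 × 0.049 = 0.004704
  node-d: 0.14 × 0.35 = 0.049
  node-e: 0.1 × 0.1 = 0.01
  node-b: 0.548 × 0.3 = 0.1644
Normalizing constant = 0.238544.
P(node-e | evidence) = 0.01 / 0.238544 ≈ 0.0419.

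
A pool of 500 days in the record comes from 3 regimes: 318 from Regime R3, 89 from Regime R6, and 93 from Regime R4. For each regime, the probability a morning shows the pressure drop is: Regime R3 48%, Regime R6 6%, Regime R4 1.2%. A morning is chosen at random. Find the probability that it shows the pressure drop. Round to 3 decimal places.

Prior × likelihood for each hypothesis:
  Regime R3: 0.636 × 0.48 = 0.30528
  Regime R6: 0.178 × 0.06 = 0.01068
  Regime R4: 0.186 × 0.012 = 0.002232
P(drop) = 0.30528 + 0.01068 + 0.002232 = 0.318192 → 0.318.

0.318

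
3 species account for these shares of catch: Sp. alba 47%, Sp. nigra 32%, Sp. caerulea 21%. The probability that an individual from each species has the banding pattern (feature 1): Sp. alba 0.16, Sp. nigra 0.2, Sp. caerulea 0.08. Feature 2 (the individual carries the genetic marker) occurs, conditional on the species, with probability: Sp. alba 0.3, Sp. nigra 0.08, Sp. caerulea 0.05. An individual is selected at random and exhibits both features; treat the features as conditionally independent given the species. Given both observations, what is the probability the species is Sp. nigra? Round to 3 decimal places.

0.180

Compute prior × likelihood for every hypothesis:
  Sp. alba: 0.47 × 0.16 × 0.3 = 0.02256
  Sp. nigra: 0.32 × 0.2 × 0.08 = 0.00512
  Sp. caerulea: 0.21 × 0.08 × 0.05 = 0.00084
Sum = 0.02852.
P(Sp. nigra | evidence) = 0.00512 / 0.02852 ≈ 0.180.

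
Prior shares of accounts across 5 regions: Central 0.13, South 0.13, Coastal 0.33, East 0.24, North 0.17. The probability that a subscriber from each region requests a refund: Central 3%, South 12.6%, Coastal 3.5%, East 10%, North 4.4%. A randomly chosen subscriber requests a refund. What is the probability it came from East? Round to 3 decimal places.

Compute prior × likelihood for every hypothesis:
  Central: 0.13 × 0.03 = 0.0039
  South: 0.13 × 0.126 = 0.01638
  Coastal: 0.33 × 0.035 = 0.01155
  East: 0.24 × 0.1 = 0.024
  North: 0.17 × 0.044 = 0.00748
Sum = 0.06331.
P(East | evidence) = 0.024 / 0.06331 ≈ 0.379.

0.379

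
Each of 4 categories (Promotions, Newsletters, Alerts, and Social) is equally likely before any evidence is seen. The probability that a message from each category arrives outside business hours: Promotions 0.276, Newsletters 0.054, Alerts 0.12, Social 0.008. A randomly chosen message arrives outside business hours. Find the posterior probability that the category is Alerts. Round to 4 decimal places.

Since the prior is uniform, the posterior is proportional to the likelihood:
  Promotions: 0.276
  Newsletters: 0.054
  Alerts: 0.12
  Social: 0.008
Total = 0.458.
P(Alerts | evidence) = 0.12 / 0.458 ≈ 0.2620.

0.2620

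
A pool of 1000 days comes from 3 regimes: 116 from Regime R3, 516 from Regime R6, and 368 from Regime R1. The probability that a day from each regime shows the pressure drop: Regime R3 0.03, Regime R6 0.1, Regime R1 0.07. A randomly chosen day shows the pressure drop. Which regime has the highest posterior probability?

Compute prior × likelihood for every hypothesis:
  Regime R3: 0.116 × 0.03 = 0.00348
  Regime R6: 0.516 × 0.1 = 0.0516
  Regime R1: 0.368 × 0.07 = 0.02576
Sum = 0.08084.
Largest term belongs to Regime R6, so Regime R6 is most probable.

Regime R6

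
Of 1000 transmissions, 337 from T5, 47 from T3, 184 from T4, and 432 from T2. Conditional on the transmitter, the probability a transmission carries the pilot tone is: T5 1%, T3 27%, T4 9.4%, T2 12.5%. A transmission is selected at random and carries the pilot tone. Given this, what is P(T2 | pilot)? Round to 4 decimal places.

Prior × likelihood for each hypothesis:
  T5: 0.337 × 0.01 = 0.00337
  T3: 0.047 × 0.27 = 0.01269
  T4: 0.184 × 0.094 = 0.017296
  T2: 0.432 × 0.125 = 0.054
Total = 0.087356.
P(T2 | evidence) = 0.054 / 0.087356 ≈ 0.6182.

0.6182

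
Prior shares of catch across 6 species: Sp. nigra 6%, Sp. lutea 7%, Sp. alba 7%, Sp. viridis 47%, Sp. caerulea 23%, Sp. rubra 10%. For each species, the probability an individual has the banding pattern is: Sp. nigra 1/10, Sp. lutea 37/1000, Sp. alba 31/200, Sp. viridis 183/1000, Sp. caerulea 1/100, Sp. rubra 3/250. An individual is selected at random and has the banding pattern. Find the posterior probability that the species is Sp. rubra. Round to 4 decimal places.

0.0110

By Bayes' rule, posterior ∝ prior × likelihood:
  Sp. nigra: 0.06 × 0.1 = 0.006
  Sp. lutea: 0.07 × 0.037 = 0.00259
  Sp. alba: 0.07 × 0.155 = 0.01085
  Sp. viridis: 0.47 × 0.183 = 0.08601
  Sp. caerulea: 0.23 × 0.01 = 0.0023
  Sp. rubra: 0.1 × 0.012 = 0.0012
Total = 0.10895.
P(Sp. rubra | evidence) = 0.0012 / 0.10895 ≈ 0.0110.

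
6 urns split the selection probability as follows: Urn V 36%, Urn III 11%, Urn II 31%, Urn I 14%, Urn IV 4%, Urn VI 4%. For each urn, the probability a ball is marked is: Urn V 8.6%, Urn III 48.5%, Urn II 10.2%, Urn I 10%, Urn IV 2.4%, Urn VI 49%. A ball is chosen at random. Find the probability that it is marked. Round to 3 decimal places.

0.150

By Bayes' rule, posterior ∝ prior × likelihood:
  Urn V: 0.36 × 0.086 = 0.03096
  Urn III: 0.11 × 0.485 = 0.05335
  Urn II: 0.31 × 0.102 = 0.03162
  Urn I: 0.14 × 0.1 = 0.014
  Urn IV: 0.04 × 0.024 = 0.00096
  Urn VI: 0.04 × 0.49 = 0.0196
P(marked) = 0.03096 + 0.05335 + 0.03162 + 0.014 + 0.00096 + 0.0196 = 0.15049 → 0.150.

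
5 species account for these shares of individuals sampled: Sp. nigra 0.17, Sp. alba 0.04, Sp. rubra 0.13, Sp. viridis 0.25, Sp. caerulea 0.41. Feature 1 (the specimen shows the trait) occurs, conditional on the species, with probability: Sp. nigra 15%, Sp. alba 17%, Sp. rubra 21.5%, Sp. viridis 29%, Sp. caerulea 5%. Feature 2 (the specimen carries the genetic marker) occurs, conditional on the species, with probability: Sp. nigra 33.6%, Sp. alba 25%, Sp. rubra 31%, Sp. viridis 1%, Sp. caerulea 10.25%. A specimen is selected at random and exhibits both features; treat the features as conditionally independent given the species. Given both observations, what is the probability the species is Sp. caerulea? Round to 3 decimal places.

Unnormalized posteriors (prior × likelihood):
  Sp. nigra: 0.17 × 0.15 × 0.336 = 0.008568
  Sp. alba: 0.04 × 0.17 × 0.25 = 0.0017
  Sp. rubra: 0.13 × 0.215 × 0.31 = 0.0086645
  Sp. viridis: 0.25 × 0.29 × 0.01 = 0.000725
  Sp. caerulea: 0.41 × 0.05 × 0.1025 = 0.00210125
Total = 0.02175875.
P(Sp. caerulea | evidence) = 0.00210125 / 0.02175875 ≈ 0.097.

0.097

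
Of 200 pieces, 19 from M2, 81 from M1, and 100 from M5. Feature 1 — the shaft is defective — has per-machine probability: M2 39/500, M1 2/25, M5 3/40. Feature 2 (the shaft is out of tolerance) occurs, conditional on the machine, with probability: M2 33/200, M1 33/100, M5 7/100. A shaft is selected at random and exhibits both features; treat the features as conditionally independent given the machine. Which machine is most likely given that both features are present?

M1

By Bayes' rule, posterior ∝ prior × likelihood:
  M2: 0.095 × 0.078 × 0.165 = 0.00122265
  M1: 0.405 × 0.08 × 0.33 = 0.010692
  M5: 0.5 × 0.075 × 0.07 = 0.002625
Sum = 0.01453965.
Largest term belongs to M1, so M1 is most probable.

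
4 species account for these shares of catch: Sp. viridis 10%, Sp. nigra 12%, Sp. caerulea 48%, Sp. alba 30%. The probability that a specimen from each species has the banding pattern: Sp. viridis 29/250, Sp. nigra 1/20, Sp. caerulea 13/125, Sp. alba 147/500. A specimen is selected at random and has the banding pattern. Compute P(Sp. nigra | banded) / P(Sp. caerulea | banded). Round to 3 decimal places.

Unnormalized posteriors (prior × likelihood):
  Sp. viridis: 0.1 × 0.116 = 0.0116
  Sp. nigra: 0.12 × 0.05 = 0.006
  Sp. caerulea: 0.48 × 0.104 = 0.04992
  Sp. alba: 0.3 × 0.294 = 0.0882
Total = 0.15572.
The ratio is 0.006 / 0.04992 (the normalizer cancels) = 0.120.

0.120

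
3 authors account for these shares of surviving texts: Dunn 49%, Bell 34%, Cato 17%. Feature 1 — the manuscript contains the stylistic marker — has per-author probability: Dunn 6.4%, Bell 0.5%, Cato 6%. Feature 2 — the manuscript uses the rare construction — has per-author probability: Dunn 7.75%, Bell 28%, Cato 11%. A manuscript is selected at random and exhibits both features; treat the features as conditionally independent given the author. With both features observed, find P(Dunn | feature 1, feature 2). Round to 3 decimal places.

0.603

Compute prior × likelihood for every hypothesis:
  Dunn: 0.49 × 0.064 × 0.0775 = 0.0024304
  Bell: 0.34 × 0.005 × 0.28 = 0.000476
  Cato: 0.17 × 0.06 × 0.11 = 0.001122
Sum = 0.0040284.
P(Dunn | evidence) = 0.0024304 / 0.0040284 ≈ 0.603.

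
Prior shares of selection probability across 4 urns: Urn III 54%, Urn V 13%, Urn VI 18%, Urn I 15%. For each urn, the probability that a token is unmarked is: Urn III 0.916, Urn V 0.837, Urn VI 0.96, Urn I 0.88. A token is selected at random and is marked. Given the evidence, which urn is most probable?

Urn III

Taking complements, P(marked | each) = Urn III 0.084, Urn V 0.163, Urn VI 0.04, Urn I 0.12.
Prior × likelihood for each hypothesis:
  Urn III: 0.54 × 0.084 = 0.04536
  Urn V: 0.13 × 0.163 = 0.02119
  Urn VI: 0.18 × 0.04 = 0.0072
  Urn I: 0.15 × 0.12 = 0.018
Total = 0.09175.
Largest term belongs to Urn III, so Urn III is most probable.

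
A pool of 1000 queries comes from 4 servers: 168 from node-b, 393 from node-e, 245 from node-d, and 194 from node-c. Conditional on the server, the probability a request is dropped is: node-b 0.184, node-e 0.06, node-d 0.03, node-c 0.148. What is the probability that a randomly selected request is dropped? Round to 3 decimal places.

0.091

Compute prior × likelihood for every hypothesis:
  node-b: 0.168 × 0.184 = 0.030912
  node-e: 0.393 × 0.06 = 0.02358
  node-d: 0.245 × 0.03 = 0.00735
  node-c: 0.194 × 0.148 = 0.028712
P(dropped) = 0.030912 + 0.02358 + 0.00735 + 0.028712 = 0.090554 → 0.091.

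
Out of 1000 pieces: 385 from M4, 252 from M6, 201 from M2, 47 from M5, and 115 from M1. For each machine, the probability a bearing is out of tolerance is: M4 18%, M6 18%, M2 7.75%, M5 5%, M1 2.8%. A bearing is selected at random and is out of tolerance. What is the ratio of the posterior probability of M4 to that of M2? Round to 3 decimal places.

By Bayes' rule, posterior ∝ prior × likelihood:
  M4: 0.385 × 0.18 = 0.0693
  M6: 0.252 × 0.18 = 0.04536
  M2: 0.201 × 0.0775 = 0.0155775
  M5: 0.047 × 0.05 = 0.00235
  M1: 0.115 × 0.028 = 0.00322
Normalizing constant = 0.1358075.
The ratio is 0.0693 / 0.0155775 (the normalizer cancels) = 4.449.

4.449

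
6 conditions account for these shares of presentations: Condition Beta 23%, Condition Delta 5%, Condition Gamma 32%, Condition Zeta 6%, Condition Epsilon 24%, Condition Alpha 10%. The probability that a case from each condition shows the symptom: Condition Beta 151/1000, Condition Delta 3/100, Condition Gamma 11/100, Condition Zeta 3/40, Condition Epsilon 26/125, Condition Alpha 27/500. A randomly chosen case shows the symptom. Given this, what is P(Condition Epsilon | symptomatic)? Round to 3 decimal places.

Compute prior × likelihood for every hypothesis:
  Condition Beta: 0.23 × 0.151 = 0.03473
  Condition Delta: 0.05 × 0.03 = 0.0015
  Condition Gamma: 0.32 × 0.11 = 0.0352
  Condition Zeta: 0.06 × 0.075 = 0.0045
  Condition Epsilon: 0.24 × 0.208 = 0.04992
  Condition Alpha: 0.1 × 0.054 = 0.0054
Sum = 0.13125.
P(Condition Epsilon | evidence) = 0.04992 / 0.13125 ≈ 0.380.

0.380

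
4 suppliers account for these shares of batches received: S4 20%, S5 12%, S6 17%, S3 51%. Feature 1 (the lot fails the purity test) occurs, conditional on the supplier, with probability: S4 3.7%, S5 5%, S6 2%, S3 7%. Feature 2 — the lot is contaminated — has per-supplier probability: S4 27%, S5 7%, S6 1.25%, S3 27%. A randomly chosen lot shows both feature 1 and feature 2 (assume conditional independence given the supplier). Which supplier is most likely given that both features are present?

S3

Compute prior × likelihood for every hypothesis:
  S4: 0.2 × 0.037 × 0.27 = 0.001998
  S5: 0.12 × 0.05 × 0.07 = 0.00042
  S6: 0.17 × 0.02 × 0.0125 = 0.0000425
  S3: 0.51 × 0.07 × 0.27 = 0.009639
Total = 0.0120995.
Largest term belongs to S3, so S3 is most probable.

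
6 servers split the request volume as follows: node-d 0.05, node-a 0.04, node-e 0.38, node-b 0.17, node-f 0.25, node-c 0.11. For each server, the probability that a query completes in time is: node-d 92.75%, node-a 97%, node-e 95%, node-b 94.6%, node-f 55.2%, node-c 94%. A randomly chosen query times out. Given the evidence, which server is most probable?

node-f

Taking complements, P(timeout | each) = node-d 0.0725, node-a 0.03, node-e 0.05, node-b 0.054, node-f 0.448, node-c 0.06.
Prior × likelihood for each hypothesis:
  node-d: 0.05 × 0.0725 = 0.003625
  node-a: 0.04 × 0.03 = 0.0012
  node-e: 0.38 × 0.05 = 0.019
  node-b: 0.17 × 0.054 = 0.00918
  node-f: 0.25 × 0.448 = 0.112
  node-c: 0.11 × 0.06 = 0.0066
Total = 0.151605.
Largest term belongs to node-f, so node-f is most probable.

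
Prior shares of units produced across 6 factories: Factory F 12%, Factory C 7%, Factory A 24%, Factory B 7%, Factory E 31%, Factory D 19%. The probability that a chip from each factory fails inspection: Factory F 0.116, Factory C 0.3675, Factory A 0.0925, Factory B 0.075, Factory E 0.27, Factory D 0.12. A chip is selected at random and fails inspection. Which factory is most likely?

Factory E

Prior × likelihood for each hypothesis:
  Factory F: 0.12 × 0.116 = 0.01392
  Factory C: 0.07 × 0.3675 = 0.025725
  Factory A: 0.24 × 0.0925 = 0.0222
  Factory B: 0.07 × 0.075 = 0.00525
  Factory E: 0.31 × 0.27 = 0.0837
  Factory D: 0.19 × 0.12 = 0.0228
Sum = 0.173595.
Largest term belongs to Factory E, so Factory E is most probable.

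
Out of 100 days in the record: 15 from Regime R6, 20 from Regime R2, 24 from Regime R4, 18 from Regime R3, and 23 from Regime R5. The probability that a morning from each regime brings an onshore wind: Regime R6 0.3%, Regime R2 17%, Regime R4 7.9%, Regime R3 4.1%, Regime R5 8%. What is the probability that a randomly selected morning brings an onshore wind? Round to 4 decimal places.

Compute prior × likelihood for every hypothesis:
  Regime R6: 0.15 × 0.003 = 0.00045
  Regime R2: 0.2 × 0.17 = 0.034
  Regime R4: 0.24 × 0.079 = 0.01896
  Regime R3: 0.18 × 0.041 = 0.00738
  Regime R5: 0.23 × 0.08 = 0.0184
P(onshore) = 0.00045 + 0.034 + 0.01896 + 0.00738 + 0.0184 = 0.07919 → 0.0792.

0.0792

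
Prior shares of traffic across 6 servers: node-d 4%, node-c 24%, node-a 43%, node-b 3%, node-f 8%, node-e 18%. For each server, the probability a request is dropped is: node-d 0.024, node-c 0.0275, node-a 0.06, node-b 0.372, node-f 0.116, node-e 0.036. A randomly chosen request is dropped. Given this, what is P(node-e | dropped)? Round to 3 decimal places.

0.107

Compute prior × likelihood for every hypothesis:
  node-d: 0.04 × 0.024 = 0.00096
  node-c: 0.24 × 0.0275 = 0.0066
  node-a: 0.43 × 0.06 = 0.0258
  node-b: 0.03 × 0.372 = 0.01116
  node-f: 0.08 × 0.116 = 0.00928
  node-e: 0.18 × 0.036 = 0.00648
Sum = 0.06028.
P(node-e | evidence) = 0.00648 / 0.06028 ≈ 0.107.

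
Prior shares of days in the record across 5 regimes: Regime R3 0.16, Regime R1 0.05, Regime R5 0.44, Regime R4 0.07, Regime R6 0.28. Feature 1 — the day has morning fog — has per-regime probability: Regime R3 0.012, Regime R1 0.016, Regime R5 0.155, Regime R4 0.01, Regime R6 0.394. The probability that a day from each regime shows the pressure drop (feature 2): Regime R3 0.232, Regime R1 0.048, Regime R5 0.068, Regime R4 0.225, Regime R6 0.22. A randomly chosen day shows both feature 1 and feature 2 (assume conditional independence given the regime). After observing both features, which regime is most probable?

Compute prior × likelihood for every hypothesis:
  Regime R3: 0.16 × 0.012 × 0.232 = 0.00044544
  Regime R1: 0.05 × 0.016 × 0.048 = 0.0000384
  Regime R5: 0.44 × 0.155 × 0.068 = 0.0046376
  Regime R4: 0.07 × 0.01 × 0.225 = 0.0001575
  Regime R6: 0.28 × 0.394 × 0.22 = 0.0242704
Total = 0.02954934.
Largest term belongs to Regime R6, so Regime R6 is most probable.

Regime R6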